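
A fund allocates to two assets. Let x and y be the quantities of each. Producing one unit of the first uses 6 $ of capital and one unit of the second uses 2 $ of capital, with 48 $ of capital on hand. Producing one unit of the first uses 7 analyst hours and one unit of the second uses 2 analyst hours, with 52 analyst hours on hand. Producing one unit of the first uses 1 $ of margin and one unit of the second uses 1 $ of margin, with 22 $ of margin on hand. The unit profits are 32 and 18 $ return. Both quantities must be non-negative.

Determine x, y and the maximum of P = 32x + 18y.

x = 1, y = 21, maximum P = 410

Extreme points and P = 32x + 18y:
  (0, 0) → P = 0
  (0, 22) → P = 396
  (52/7, 0) → P = 1664/7
  (4, 12) → P = 344
  (1, 21) → P = 410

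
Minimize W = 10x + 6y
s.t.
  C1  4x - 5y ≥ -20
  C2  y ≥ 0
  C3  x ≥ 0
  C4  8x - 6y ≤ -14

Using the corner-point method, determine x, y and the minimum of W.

x = 0, y = 7/3, minimum W = 14

Vertices and W = 10x + 6y:
  (0, 4) → W = 24
  (25/8, 13/2) → W = 281/4
  (0, 7/3) → W = 14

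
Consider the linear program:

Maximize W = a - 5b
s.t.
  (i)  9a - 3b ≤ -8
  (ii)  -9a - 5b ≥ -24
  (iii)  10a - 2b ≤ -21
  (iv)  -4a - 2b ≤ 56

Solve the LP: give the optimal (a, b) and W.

Feasible corners and W = a - 5b:
  (-47/12, -109/12) → W = 83/2
  (-92/15, -236/15) → W = 1088/15
  (-57/68, 429/68) → W = -1101/34
  (-164, 300) → W = -1664

The optimum lies where 9a - 3b = -8 and -4a - 2b = 56.
Solving simultaneously gives a = -92/15, b = -236/15.

a = -92/15, b = -236/15, maximum W = 1088/15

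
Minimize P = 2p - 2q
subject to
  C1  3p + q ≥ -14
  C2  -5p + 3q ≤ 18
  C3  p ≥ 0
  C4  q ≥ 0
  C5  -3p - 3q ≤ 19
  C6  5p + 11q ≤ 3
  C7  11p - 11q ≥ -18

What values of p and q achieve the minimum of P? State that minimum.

p = 0, q = 3/11, minimum P = -6/11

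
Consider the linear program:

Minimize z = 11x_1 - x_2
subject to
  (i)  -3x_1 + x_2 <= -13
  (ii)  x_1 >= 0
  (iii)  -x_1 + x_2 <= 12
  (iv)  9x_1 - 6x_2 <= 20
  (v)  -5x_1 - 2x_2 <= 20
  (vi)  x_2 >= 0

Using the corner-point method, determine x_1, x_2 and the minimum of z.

x_1 = 58/9, x_2 = 19/3, minimum z = 581/9

Vertices and z = 11x_1 - x_2:
  (25/2, 49/2) → z = 113
  (58/9, 19/3) → z = 581/9
  (92/3, 128/3) → z = 884/3

The optimum lies where -3x_1 + x_2 = -13 and 9x_1 - 6x_2 = 20.
Solving simultaneously gives x_1 = 58/9, x_2 = 19/3.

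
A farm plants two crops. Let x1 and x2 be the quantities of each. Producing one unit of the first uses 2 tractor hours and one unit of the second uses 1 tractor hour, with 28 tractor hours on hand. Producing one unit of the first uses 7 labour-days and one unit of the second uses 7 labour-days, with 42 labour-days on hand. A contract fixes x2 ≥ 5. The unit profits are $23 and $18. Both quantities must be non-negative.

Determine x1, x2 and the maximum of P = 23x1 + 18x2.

x1 = 1, x2 = 5, maximum P = 113

Vertices and P = 23x1 + 18x2:
  (0, 6) → P = 108
  (0, 5) → P = 90
  (1, 5) → P = 113

The optimum lies where 7x1 + 7x2 = 42 and x2 = 5.
Solving simultaneously gives x1 = 1, x2 = 5.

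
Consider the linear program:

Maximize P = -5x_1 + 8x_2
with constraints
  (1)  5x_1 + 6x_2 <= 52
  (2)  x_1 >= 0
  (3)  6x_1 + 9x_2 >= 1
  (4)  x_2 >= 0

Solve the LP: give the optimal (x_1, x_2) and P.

Corner points and P = -5x_1 + 8x_2:
  (0, 26/3) → P = 208/3
  (52/5, 0) → P = -52
  (0, 1/9) → P = 8/9
  (1/6, 0) → P = -5/6

x_1 = 0, x_2 = 26/3, maximum P = 208/3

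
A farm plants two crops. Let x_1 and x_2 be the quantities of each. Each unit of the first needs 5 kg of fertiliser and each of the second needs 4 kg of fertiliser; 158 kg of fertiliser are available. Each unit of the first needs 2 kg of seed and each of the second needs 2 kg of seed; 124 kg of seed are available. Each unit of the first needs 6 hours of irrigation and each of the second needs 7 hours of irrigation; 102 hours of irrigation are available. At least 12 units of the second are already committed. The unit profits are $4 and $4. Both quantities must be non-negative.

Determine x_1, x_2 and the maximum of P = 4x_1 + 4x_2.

x_1 = 3, x_2 = 12, maximum P = 60

Feasible corners and P = 4x_1 + 4x_2:
  (0, 102/7) → P = 408/7
  (0, 12) → P = 48
  (3, 12) → P = 60

The binding constraints are 6x_1 + 7x_2 = 102 and x_2 = 12.
Solving simultaneously gives x_1 = 3, x_2 = 12.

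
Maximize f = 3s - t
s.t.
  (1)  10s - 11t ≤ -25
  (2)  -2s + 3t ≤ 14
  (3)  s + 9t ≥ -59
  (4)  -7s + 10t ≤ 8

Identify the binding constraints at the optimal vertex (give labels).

(1) and (4)

Corner points and f = 3s - t:
  (-874/101, -565/101) → f = -2057/101
  (-162/23, -95/23) → f = -17
  (-662/73, -405/73) → f = -1581/73

The maximum is at (-162/23, -95/23). Substituting into each constraint, equality holds for (1) and (4); the remaining constraints have slack.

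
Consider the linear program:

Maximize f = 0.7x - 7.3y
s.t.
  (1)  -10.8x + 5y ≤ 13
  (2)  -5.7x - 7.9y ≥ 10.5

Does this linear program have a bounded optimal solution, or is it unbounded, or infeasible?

unbounded

From the feasible point (-7760/5691, -655/1897), moving in the direction (7.9, -5.7) keeps every constraint satisfied while f increases without bound.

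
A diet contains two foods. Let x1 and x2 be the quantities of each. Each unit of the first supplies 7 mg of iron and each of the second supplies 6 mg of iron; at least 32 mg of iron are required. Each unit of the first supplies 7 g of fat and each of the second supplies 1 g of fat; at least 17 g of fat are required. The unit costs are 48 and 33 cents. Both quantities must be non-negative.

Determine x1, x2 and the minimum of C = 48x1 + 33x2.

The feasible region is unbounded (it extends along (0, 1), (1, 0)), but C strictly increases along every unbounded feasible direction, so there is no improving ray and the minimum is attained at a vertex.

The optimum lies where 7x1 + 6x2 = 32 and 7x1 + x2 = 17.
Solving simultaneously gives x1 = 2, x2 = 3.

x1 = 2, x2 = 3, minimum C = 195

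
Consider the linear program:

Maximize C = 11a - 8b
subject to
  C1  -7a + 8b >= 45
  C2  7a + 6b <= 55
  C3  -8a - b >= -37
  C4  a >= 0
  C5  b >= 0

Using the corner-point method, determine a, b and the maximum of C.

a = 85/49, b = 50/7, maximum C = -1865/49

Corner points and C = 11a - 8b:
  (85/49, 50/7) → C = -1865/49
  (0, 45/8) → C = -45
  (0, 55/6) → C = -220/3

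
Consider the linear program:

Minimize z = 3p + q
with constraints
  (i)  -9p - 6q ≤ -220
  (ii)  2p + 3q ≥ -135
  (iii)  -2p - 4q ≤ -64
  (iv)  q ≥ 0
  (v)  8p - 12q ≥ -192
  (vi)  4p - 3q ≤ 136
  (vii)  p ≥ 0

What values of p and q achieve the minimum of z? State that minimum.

p = 124/13, q = 872/39, minimum z = 1988/39

Vertices and z = 3p + q:
  (62/3, 17/3) → z = 203/3
  (124/13, 872/39) → z = 1988/39
  (32, 0) → z = 96
  (34, 0) → z = 102
  (92, 232/3) → z = 1060/3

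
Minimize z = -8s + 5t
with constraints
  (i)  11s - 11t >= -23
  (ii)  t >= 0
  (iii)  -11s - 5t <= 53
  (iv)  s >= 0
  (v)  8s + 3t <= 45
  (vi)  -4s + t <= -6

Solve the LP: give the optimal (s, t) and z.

Vertices and z = -8s + 5t:
  (426/121, 679/121) → z = -13/121
  (89/33, 158/33) → z = 26/11
  (45/8, 0) → z = -45
  (3/2, 0) → z = -12

The optimum lies where t = 0 and 8s + 3t = 45.
Solving simultaneously gives s = 45/8, t = 0.

s = 45/8, t = 0, minimum z = -45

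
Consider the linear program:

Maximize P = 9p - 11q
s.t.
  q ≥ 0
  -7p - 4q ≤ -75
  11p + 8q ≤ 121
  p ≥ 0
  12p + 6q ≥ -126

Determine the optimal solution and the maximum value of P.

p = 11, q = 0, maximum P = 99

Vertices and P = 9p - 11q:
  (75/7, 0) → P = 675/7
  (11, 0) → P = 99
  (29/3, 11/6) → P = 401/6

The binding constraints are q = 0 and 11p + 8q = 121.
Solving simultaneously gives p = 11, q = 0.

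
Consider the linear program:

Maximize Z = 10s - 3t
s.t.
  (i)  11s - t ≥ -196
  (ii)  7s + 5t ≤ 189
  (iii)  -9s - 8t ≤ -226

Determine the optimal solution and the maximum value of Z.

s = 382/11, t = -119/11, maximum Z = 4177/11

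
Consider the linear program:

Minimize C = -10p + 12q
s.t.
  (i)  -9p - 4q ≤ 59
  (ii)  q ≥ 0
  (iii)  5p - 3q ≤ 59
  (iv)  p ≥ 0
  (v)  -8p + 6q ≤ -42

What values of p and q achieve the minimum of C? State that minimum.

Feasible corners and C = -10p + 12q:
  (59/5, 0) → C = -118
  (21/4, 0) → C = -105/2
  (38, 131/3) → C = 144

At the optimal vertex, q = 0 and 5p - 3q = 59.
Solving simultaneously gives p = 59/5, q = 0.

p = 59/5, q = 0, minimum C = -118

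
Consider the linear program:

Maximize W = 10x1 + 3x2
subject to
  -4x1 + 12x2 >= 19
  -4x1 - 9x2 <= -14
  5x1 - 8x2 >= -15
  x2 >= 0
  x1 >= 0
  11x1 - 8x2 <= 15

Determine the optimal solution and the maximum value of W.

x1 = 5, x2 = 5, maximum W = 65

Extreme points and W = 10x1 + 3x2:
  (0, 19/12) → W = 19/4
  (83/25, 269/100) → W = 4127/100
  (0, 15/8) → W = 45/8
  (5, 5) → W = 65

The optimum lies where 5x1 - 8x2 = -15 and 11x1 - 8x2 = 15.
Solving simultaneously gives x1 = 5, x2 = 5.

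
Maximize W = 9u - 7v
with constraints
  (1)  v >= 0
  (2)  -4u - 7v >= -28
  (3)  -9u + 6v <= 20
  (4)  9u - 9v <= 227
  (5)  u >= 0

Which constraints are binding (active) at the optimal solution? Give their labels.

Corner points and W = 9u - 7v:
  (7, 0) → W = 63
  (0, 0) → W = 0
  (28/87, 332/87) → W = -2072/87
  (0, 10/3) → W = -70/3

The maximum is at (7, 0). Substituting into each constraint, equality holds for (1) and (2); the remaining constraints have slack.

(1) and (2)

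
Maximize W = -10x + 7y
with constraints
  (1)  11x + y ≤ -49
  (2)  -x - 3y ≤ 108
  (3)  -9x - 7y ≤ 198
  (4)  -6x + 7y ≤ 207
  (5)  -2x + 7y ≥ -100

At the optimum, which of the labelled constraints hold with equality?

(3) and (4)

Feasible corners and W = -10x + 7y:
  (-550/83, 1983/83) → W = 19381/83
  (-243/79, -1198/79) → W = -5956/79
  (-27, 45/7) → W = 315
  (-98/11, -1296/77) → W = -316/11

The maximum is at (-27, 45/7). Substituting into each constraint, equality holds for (3) and (4); the remaining constraints have slack.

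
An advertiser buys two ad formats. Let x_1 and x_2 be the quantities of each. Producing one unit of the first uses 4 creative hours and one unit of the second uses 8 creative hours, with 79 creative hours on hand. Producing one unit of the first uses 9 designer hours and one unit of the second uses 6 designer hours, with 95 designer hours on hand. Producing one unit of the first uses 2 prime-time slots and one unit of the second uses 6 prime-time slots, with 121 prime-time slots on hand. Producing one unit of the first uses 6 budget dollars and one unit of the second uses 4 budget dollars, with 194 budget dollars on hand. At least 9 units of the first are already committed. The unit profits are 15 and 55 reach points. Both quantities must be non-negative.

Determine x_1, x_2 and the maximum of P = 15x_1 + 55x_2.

x_1 = 9, x_2 = 7/3, maximum P = 790/3

Vertices and P = 15x_1 + 55x_2:
  (95/9, 0) → P = 475/3
  (9, 0) → P = 135
  (9, 7/3) → P = 790/3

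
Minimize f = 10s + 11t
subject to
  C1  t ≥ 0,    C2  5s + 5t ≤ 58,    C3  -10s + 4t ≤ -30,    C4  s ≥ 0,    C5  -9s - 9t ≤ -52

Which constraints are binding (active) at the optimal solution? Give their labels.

C1 and C5

Feasible corners and f = 10s + 11t:
  (58/5, 0) → f = 116
  (52/9, 0) → f = 520/9
  (191/35, 43/7) → f = 855/7
  (239/63, 125/63) → f = 1255/21

The minimum is at (52/9, 0). Substituting into each constraint, equality holds for C1 and C5; the remaining constraints have slack.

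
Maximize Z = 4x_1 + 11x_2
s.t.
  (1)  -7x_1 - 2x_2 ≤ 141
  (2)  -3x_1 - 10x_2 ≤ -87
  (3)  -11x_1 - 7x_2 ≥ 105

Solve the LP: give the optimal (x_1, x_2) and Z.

x_1 = -259/9, x_2 = 272/9, maximum Z = 652/3

Extreme points and Z = 4x_1 + 11x_2:
  (-99/4, 129/8) → Z = 627/8
  (-259/9, 272/9) → Z = 652/3
  (-1659/89, 1272/89) → Z = 7356/89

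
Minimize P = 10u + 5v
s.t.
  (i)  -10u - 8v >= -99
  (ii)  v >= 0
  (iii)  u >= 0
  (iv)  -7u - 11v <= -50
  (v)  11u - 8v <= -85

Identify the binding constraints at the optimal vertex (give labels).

(iii) and (v)

Feasible corners and P = 10u + 5v:
  (0, 99/8) → P = 495/8
  (2/3, 277/24) → P = 515/8
  (0, 85/8) → P = 425/8

The minimum is at (0, 85/8). Substituting into each constraint, equality holds for (iii) and (v); the remaining constraints have slack.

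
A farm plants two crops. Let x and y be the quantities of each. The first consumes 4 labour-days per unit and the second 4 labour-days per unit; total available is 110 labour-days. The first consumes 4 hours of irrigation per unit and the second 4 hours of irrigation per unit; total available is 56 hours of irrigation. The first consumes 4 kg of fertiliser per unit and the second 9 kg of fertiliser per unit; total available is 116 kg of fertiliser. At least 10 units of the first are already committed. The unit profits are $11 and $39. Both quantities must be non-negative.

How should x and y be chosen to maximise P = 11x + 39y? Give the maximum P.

x = 10, y = 4, maximum P = 266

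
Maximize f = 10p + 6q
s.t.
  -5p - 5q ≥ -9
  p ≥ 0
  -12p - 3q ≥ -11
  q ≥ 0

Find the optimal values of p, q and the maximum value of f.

p = 28/45, q = 53/45, maximum f = 598/45

Corner points and f = 10p + 6q:
  (0, 9/5) → f = 54/5
  (28/45, 53/45) → f = 598/45
  (0, 0) → f = 0
  (11/12, 0) → f = 55/6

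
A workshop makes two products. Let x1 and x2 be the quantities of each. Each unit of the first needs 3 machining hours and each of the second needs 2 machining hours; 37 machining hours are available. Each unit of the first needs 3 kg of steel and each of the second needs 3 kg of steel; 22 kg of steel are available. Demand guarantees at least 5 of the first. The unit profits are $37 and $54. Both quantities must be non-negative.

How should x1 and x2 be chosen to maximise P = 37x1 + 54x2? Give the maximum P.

Corner points and P = 37x1 + 54x2:
  (22/3, 0) → P = 814/3
  (5, 0) → P = 185
  (5, 7/3) → P = 311

At the optimal vertex, 3x1 + 3x2 = 22 and x1 = 5.
Solving simultaneously gives x1 = 5, x2 = 7/3.

x1 = 5, x2 = 7/3, maximum P = 311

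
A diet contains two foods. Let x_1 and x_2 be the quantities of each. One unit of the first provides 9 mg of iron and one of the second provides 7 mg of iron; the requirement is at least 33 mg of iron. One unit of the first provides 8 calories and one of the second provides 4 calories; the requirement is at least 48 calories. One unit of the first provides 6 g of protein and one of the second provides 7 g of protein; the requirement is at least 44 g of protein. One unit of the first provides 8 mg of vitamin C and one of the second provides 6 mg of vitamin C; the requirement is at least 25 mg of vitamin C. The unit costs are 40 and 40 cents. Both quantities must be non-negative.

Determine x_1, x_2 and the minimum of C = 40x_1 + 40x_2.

x_1 = 5, x_2 = 2, minimum C = 280

Extreme points and C = 40x_1 + 40x_2:
  (0, 12) → C = 480
  (22/3, 0) → C = 880/3
  (5, 2) → C = 280
The feasible region is unbounded (it extends along (0, 1), (1, 0)), but C strictly increases along every unbounded feasible direction, so there is no improving ray and the minimum is attained at a vertex.

At the optimal vertex, 8x_1 + 4x_2 = 48 and 6x_1 + 7x_2 = 44.
Solving simultaneously gives x_1 = 5, x_2 = 2.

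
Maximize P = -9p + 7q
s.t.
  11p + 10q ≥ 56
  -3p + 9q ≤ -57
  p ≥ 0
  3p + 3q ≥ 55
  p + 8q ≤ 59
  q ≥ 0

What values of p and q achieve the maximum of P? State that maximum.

Feasible corners and P = -9p + 7q:
  (329/11, 40/11) → P = -2681/11
  (19, 0) → P = -171
  (59, 0) → P = -531

p = 19, q = 0, maximum P = -171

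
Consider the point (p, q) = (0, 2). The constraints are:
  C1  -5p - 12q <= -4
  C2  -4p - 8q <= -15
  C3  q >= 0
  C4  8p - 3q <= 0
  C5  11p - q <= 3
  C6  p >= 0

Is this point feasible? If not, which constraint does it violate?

feasible

C1: -24 ≤ -4 ✓
C2: -16 ≤ -15 ✓
C3: 2 ≥ 0 ✓
C4: -6 ≤ 0 ✓
C5: -2 ≤ 3 ✓
C6: 0 ≥ 0 ✓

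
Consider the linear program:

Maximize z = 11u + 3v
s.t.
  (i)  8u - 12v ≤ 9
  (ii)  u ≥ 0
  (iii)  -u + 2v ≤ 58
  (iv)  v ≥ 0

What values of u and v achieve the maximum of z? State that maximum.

Extreme points and z = 11u + 3v:
  (357/2, 473/4) → z = 9273/4
  (9/8, 0) → z = 99/8
  (0, 29) → z = 87
  (0, 0) → z = 0

u = 357/2, v = 473/4, maximum z = 9273/4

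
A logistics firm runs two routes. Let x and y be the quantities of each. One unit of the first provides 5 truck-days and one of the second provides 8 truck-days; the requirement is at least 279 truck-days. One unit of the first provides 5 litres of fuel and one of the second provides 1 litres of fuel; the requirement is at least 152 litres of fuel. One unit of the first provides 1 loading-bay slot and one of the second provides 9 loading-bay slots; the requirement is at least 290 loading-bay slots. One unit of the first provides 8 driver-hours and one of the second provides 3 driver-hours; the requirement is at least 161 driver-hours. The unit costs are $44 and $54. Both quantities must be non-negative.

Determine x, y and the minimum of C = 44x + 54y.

x = 49/2, y = 59/2, minimum C = 2671

Corner points and C = 44x + 54y:
  (0, 152) → C = 8208
  (290, 0) → C = 12760
  (49/2, 59/2) → C = 2671
The feasible region is unbounded (it extends along (0, 1), (1, 0)), but C strictly increases along every unbounded feasible direction, so there is no improving ray and the minimum is attained at a vertex.

The optimum lies where 5x + y = 152 and x + 9y = 290.
Solving simultaneously gives x = 49/2, y = 59/2.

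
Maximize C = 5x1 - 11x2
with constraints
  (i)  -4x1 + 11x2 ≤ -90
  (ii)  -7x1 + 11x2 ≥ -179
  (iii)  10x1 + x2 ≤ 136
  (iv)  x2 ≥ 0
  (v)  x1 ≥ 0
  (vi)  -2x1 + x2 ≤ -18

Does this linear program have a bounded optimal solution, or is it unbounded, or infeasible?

The boundaries -4x1 + 11x2 = -90 and -7x1 + 11x2 = -179 meet at (89/3, 86/33), but that point violates 10x1 + x2 ≤ 136. Every candidate vertex is excluded by some other constraint, so the feasible region is empty.

infeasible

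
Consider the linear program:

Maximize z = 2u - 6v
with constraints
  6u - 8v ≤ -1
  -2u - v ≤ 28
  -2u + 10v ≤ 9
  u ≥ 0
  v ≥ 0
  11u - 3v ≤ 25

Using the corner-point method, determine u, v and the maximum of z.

u = 0, v = 1/8, maximum z = -3/4

Feasible corners and z = 2u - 6v:
  (31/22, 13/11) → z = -47/11
  (0, 1/8) → z = -3/4
  (0, 9/10) → z = -27/5

The optimum lies where 6u - 8v = -1 and u = 0.
Solving simultaneously gives u = 0, v = 1/8.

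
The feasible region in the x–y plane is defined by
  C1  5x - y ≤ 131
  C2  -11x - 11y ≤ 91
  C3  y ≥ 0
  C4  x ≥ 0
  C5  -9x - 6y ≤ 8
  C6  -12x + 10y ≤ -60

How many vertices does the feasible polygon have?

The feasible vertices (each the meet of two boundaries and inside every other half-plane) are:
  (131/5, 0)
  (625/19, 636/19)
  (5, 0)

3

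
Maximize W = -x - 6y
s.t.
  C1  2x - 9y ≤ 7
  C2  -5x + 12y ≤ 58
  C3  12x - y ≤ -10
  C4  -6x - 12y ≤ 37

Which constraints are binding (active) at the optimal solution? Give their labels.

Corner points and W = -x - 6y:
  (-97/106, -52/53) → W = 721/106
  (-83/26, -58/39) → W = 315/26
  (-62/139, 646/139) → W = -3814/139
  (-95/11, 163/132) → W = 27/22

The maximum is at (-83/26, -58/39). Substituting into each constraint, equality holds for C1 and C4; the remaining constraints have slack.

C1 and C4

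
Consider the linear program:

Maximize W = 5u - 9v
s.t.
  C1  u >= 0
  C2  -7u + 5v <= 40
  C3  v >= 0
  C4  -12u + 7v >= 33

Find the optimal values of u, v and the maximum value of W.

u = 0, v = 33/7, maximum W = -297/7

Vertices and W = 5u - 9v:
  (0, 8) → W = -72
  (0, 33/7) → W = -297/7
  (115/11, 249/11) → W = -1666/11

At the optimal vertex, u = 0 and -12u + 7v = 33.
Solving simultaneously gives u = 0, v = 33/7.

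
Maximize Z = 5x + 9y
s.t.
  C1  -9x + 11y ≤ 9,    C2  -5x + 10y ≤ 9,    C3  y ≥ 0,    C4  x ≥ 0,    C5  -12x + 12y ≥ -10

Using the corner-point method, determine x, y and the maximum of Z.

x = 52/15, y = 79/30, maximum Z = 1231/30

Vertices and Z = 5x + 9y:
  (9/35, 36/35) → Z = 369/35
  (0, 9/11) → Z = 81/11
  (52/15, 79/30) → Z = 1231/30
  (0, 0) → Z = 0
  (5/6, 0) → Z = 25/6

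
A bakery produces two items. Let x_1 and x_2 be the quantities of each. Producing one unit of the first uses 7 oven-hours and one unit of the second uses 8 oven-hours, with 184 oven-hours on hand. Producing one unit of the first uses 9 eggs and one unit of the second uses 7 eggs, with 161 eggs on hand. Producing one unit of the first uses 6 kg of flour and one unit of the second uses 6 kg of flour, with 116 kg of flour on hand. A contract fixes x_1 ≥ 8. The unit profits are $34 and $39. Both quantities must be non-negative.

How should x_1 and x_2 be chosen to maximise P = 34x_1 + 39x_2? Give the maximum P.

x_1 = 8, x_2 = 34/3, maximum P = 714

Vertices and P = 34x_1 + 39x_2:
  (161/9, 0) → P = 5474/9
  (8, 0) → P = 272
  (77/6, 13/2) → P = 4139/6
  (8, 34/3) → P = 714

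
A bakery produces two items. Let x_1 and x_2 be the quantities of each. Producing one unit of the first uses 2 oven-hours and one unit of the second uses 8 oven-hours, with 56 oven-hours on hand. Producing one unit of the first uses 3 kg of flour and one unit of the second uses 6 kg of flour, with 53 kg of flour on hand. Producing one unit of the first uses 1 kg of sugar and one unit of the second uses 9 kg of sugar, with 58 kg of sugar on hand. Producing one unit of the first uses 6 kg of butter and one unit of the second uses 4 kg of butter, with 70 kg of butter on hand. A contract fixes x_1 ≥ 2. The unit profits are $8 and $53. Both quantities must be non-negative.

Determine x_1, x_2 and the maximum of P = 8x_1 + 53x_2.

x_1 = 4, x_2 = 6, maximum P = 350

Vertices and P = 8x_1 + 53x_2:
  (35/3, 0) → P = 280/3
  (2, 0) → P = 16
  (22/3, 31/6) → P = 665/2
  (4, 6) → P = 350
  (26/3, 9/2) → P = 1847/6
  (2, 56/9) → P = 3112/9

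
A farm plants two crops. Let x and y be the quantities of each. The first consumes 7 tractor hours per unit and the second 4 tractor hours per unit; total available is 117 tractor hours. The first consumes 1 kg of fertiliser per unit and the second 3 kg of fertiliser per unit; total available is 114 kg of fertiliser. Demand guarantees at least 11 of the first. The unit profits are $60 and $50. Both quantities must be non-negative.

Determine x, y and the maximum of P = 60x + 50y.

x = 11, y = 10, maximum P = 1160

Extreme points and P = 60x + 50y:
  (117/7, 0) → P = 7020/7
  (11, 0) → P = 660
  (11, 10) → P = 1160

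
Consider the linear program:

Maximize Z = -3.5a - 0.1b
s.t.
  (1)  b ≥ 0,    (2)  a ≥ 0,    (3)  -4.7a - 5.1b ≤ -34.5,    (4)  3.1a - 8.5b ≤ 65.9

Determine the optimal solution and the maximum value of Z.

Extreme points and Z = -3.5a - 0.1b:
  (345/47, 0) → Z = -2415/94
  (659/31, 0) → Z = -4613/62
  (0, 115/17) → Z = -23/34
The feasible region is unbounded (it extends along (0, 1), (85, 31)), but Z strictly decreases along every unbounded feasible direction, so there is no improving ray and the maximum is attained at a vertex.

a = 0, b = 115/17, maximum Z = -23/34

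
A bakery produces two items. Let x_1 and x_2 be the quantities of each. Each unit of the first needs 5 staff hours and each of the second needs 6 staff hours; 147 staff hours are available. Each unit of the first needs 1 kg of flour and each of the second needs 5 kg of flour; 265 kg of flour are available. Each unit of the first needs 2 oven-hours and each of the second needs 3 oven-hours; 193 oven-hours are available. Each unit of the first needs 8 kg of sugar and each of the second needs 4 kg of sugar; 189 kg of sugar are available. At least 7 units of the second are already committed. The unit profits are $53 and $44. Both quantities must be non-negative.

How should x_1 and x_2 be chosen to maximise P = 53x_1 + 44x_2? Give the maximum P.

x_1 = 39/2, x_2 = 33/4, maximum P = 2793/2

Extreme points and P = 53x_1 + 44x_2:
  (0, 49/2) → P = 1078
  (0, 7) → P = 308
  (39/2, 33/4) → P = 2793/2
  (161/8, 7) → P = 10997/8

The binding constraints are 5x_1 + 6x_2 = 147 and 8x_1 + 4x_2 = 189.
Solving simultaneously gives x_1 = 39/2, x_2 = 33/4.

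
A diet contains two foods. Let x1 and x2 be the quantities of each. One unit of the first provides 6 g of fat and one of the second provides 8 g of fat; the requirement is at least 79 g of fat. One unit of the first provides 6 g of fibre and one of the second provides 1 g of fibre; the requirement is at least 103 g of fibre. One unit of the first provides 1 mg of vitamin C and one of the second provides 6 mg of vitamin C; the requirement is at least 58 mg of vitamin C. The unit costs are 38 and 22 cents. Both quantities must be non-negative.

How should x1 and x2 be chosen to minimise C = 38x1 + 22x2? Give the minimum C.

x1 = 16, x2 = 7, minimum C = 762

Feasible corners and C = 38x1 + 22x2:
  (0, 103) → C = 2266
  (58, 0) → C = 2204
  (16, 7) → C = 762
The feasible region is unbounded (it extends along (0, 1), (1, 0)), but C strictly increases along every unbounded feasible direction, so there is no improving ray and the minimum is attained at a vertex.

The optimum lies where 6x1 + x2 = 103 and x1 + 6x2 = 58.
Solving simultaneously gives x1 = 16, x2 = 7.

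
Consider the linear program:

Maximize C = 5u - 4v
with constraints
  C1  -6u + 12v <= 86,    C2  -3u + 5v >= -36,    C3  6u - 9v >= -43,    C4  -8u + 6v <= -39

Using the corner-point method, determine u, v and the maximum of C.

u = 431/3, v = 79, maximum C = 1207/3

Vertices and C = 5u - 4v:
  (431/3, 79) → C = 1207/3
  (82/5, 461/30) → C = 308/15
  (-21/22, -171/22) → C = 579/22

The optimum lies where -6u + 12v = 86 and -3u + 5v = -36.
Solving simultaneously gives u = 431/3, v = 79.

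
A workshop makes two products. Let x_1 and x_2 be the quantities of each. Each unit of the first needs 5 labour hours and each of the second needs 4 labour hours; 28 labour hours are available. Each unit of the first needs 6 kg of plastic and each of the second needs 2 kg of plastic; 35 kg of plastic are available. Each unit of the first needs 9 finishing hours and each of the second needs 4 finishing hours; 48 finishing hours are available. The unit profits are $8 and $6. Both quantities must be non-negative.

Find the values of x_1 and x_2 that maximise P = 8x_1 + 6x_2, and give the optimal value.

x_1 = 5, x_2 = 3/4, maximum P = 89/2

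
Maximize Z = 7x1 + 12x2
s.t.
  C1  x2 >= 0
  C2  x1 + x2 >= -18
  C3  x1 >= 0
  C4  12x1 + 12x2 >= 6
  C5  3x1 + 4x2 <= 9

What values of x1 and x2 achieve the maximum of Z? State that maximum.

x1 = 0, x2 = 9/4, maximum Z = 27

Feasible corners and Z = 7x1 + 12x2:
  (1/2, 0) → Z = 7/2
  (3, 0) → Z = 21
  (0, 1/2) → Z = 6
  (0, 9/4) → Z = 27

At the optimal vertex, x1 = 0 and 3x1 + 4x2 = 9.
Solving simultaneously gives x1 = 0, x2 = 9/4.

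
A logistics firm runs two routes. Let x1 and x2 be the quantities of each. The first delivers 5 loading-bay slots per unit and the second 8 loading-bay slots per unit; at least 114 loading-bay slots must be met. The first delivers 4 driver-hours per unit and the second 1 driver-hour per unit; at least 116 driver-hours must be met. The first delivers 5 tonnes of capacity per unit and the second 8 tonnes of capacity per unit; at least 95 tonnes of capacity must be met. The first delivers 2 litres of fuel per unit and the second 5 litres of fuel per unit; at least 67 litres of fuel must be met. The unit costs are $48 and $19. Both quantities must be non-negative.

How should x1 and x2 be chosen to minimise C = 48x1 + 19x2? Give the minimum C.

x1 = 57/2, x2 = 2, minimum C = 1406

Feasible corners and C = 48x1 + 19x2:
  (0, 116) → C = 2204
  (67/2, 0) → C = 1608
  (57/2, 2) → C = 1406
The feasible region is unbounded (it extends along (0, 1), (1, 0)), but C strictly increases along every unbounded feasible direction, so there is no improving ray and the minimum is attained at a vertex.

At the optimal vertex, 4x1 + x2 = 116 and 2x1 + 5x2 = 67.
Solving simultaneously gives x1 = 57/2, x2 = 2.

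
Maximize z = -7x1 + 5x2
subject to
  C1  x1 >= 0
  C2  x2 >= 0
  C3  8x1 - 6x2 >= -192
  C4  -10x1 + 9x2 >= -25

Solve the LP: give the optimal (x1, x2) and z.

x1 = 0, x2 = 32, maximum z = 160

Extreme points and z = -7x1 + 5x2:
  (0, 0) → z = 0
  (0, 32) → z = 160
  (5/2, 0) → z = -35/2
The feasible region is unbounded (it extends along (9, 10), (3, 4)), but z strictly decreases along every unbounded feasible direction, so there is no improving ray and the maximum is attained at a vertex.

At the optimal vertex, x1 = 0 and 8x1 - 6x2 = -192.
Solving simultaneously gives x1 = 0, x2 = 32.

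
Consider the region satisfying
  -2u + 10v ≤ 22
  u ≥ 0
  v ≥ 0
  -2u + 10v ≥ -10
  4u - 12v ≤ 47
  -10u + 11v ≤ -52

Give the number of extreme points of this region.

The feasible vertices (each the meet of two boundaries and inside every other half-plane) are:
  (367/8, 91/8)
  (127/13, 54/13)
  (175/8, 27/8)
  (205/39, 2/39)

4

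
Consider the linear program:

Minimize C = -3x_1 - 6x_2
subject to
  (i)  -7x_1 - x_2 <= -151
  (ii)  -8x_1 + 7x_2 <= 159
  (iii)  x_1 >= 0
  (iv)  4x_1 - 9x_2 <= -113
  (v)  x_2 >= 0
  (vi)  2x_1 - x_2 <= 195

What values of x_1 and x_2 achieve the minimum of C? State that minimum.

x_1 = 254, x_2 = 313, minimum C = -2640

Vertices and C = -3x_1 - 6x_2:
  (898/57, 2321/57) → C = -5540/19
  (1246/67, 1395/67) → C = -12108/67
  (254, 313) → C = -2640
  (934/7, 503/7) → C = -5820/7

At the optimal vertex, -8x_1 + 7x_2 = 159 and 2x_1 - x_2 = 195.
Solving simultaneously gives x_1 = 254, x_2 = 313.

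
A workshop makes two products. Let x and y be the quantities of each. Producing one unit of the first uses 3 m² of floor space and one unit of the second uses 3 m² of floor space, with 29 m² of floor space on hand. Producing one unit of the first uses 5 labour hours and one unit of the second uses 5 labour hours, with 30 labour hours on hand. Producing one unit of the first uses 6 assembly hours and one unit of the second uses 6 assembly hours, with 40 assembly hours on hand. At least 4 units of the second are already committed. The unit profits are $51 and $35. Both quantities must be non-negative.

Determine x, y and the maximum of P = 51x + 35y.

x = 2, y = 4, maximum P = 242

Corner points and P = 51x + 35y:
  (0, 6) → P = 210
  (0, 4) → P = 140
  (2, 4) → P = 242

The binding constraints are 5x + 5y = 30 and y = 4.
Solving simultaneously gives x = 2, y = 4.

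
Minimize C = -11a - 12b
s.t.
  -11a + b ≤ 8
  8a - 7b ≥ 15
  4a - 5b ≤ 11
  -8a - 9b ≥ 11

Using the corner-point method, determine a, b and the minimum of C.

Feasible corners and C = -11a - 12b:
  (-1/6, -7/3) → C = 179/6
  (29/64, -13/8) → C = 929/64
  (11/19, -33/19) → C = 275/19

At the optimal vertex, 4a - 5b = 11 and -8a - 9b = 11.
Solving simultaneously gives a = 11/19, b = -33/19.

a = 11/19, b = -33/19, minimum C = 275/19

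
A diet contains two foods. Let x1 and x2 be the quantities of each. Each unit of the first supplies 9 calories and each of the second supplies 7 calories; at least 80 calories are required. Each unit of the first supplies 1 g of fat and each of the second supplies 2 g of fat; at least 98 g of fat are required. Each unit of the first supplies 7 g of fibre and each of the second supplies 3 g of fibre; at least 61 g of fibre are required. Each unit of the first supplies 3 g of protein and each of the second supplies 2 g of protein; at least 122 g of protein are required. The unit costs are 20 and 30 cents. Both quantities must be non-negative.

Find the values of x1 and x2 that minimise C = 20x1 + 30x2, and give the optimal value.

x1 = 12, x2 = 43, minimum C = 1530

Corner points and C = 20x1 + 30x2:
  (0, 61) → C = 1830
  (98, 0) → C = 1960
  (12, 43) → C = 1530
The feasible region is unbounded (it extends along (0, 1), (1, 0)), but C strictly increases along every unbounded feasible direction, so there is no improving ray and the minimum is attained at a vertex.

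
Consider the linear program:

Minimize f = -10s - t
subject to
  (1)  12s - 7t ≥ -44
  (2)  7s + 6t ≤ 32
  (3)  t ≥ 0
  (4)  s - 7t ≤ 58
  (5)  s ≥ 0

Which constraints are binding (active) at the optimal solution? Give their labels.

(2) and (3)

Feasible corners and f = -10s - t:
  (32/7, 0) → f = -320/7
  (0, 16/3) → f = -16/3
  (0, 0) → f = 0

The minimum is at (32/7, 0). Substituting into each constraint, equality holds for (2) and (3); the remaining constraints have slack.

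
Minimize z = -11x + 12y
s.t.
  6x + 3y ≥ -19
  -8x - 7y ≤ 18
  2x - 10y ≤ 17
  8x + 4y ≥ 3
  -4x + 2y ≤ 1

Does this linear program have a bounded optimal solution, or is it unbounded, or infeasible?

unbounded

From the feasible point (49/44, -65/44), moving in the direction (10, 2) keeps every constraint satisfied while z decreases without bound.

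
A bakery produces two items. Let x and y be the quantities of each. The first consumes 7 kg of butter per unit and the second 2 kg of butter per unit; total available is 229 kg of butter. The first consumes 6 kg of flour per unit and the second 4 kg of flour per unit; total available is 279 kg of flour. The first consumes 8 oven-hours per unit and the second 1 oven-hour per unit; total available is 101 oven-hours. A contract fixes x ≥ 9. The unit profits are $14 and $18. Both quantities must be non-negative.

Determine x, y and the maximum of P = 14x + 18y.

x = 9, y = 29, maximum P = 648

Corner points and P = 14x + 18y:
  (101/8, 0) → P = 707/4
  (9, 0) → P = 126
  (9, 29) → P = 648

The optimum lies where 8x + y = 101 and x = 9.
Solving simultaneously gives x = 9, y = 29.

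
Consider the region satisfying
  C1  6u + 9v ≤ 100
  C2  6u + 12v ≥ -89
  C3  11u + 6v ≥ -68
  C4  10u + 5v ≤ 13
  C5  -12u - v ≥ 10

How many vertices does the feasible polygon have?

Pairwise boundary intersections that survive every other constraint:
  (-404/21, 1508/63)
  (-383/60, 461/30)
  (-47/16, -571/96)
  (-31/138, -168/23)
  (-63/50, 128/25)

5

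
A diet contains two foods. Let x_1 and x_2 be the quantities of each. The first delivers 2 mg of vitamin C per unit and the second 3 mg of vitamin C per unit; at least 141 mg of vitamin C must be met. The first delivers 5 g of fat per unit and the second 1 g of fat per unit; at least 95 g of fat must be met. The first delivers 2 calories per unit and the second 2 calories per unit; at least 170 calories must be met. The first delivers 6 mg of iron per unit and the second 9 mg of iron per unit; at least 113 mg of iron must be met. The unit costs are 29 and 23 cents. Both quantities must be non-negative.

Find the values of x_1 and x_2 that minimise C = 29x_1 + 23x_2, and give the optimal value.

x_1 = 5/2, x_2 = 165/2, minimum C = 1970

Feasible corners and C = 29x_1 + 23x_2:
  (0, 95) → C = 2185
  (85, 0) → C = 2465
  (5/2, 165/2) → C = 1970
The feasible region is unbounded (it extends along (0, 1), (1, 0)), but C strictly increases along every unbounded feasible direction, so there is no improving ray and the minimum is attained at a vertex.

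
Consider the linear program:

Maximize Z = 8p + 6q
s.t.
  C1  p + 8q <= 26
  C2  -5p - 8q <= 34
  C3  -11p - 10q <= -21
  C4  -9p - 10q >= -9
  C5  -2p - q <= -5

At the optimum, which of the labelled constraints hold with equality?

Corner points and Z = 8p + 6q:
  (254/19, -479/38) → Z = 595/19
  (206/11, -351/22) → Z = 595/11
  (6, -9/2) → Z = 21

The maximum is at (206/11, -351/22). Substituting into each constraint, equality holds for C2 and C4; the remaining constraints have slack.

C2 and C4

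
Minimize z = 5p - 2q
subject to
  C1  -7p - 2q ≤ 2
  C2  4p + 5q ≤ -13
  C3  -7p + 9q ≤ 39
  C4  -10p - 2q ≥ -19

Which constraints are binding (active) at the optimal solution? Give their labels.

C1 and C2

Corner points and z = 5p - 2q:
  (16/27, -83/27) → z = 82/9
  (7, -51/2) → z = 86
  (121/42, -103/21) → z = 339/14

The minimum is at (16/27, -83/27). Substituting into each constraint, equality holds for C1 and C2; the remaining constraints have slack.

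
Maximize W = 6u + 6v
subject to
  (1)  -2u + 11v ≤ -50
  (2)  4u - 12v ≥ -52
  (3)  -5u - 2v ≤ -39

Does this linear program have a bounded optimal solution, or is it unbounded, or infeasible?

unbounded

From the feasible point (529/59, -172/59), moving in the direction (11, 2) keeps every constraint satisfied while W increases without bound.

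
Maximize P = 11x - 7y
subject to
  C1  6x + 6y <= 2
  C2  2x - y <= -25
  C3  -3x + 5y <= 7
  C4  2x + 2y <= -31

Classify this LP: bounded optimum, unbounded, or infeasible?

unbounded

From the feasible point (-118/7, -61/7), moving in the direction (-1, -2) keeps every constraint satisfied while P increases without bound.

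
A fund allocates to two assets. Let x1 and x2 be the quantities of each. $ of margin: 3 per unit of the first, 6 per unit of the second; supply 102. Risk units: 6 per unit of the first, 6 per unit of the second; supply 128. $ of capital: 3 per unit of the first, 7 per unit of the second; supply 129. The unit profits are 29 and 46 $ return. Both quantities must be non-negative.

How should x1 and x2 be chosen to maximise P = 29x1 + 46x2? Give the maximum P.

Extreme points and P = 29x1 + 46x2:
  (0, 0) → P = 0
  (0, 17) → P = 782
  (64/3, 0) → P = 1856/3
  (26/3, 38/3) → P = 834

At the optimal vertex, 3x1 + 6x2 = 102 and 6x1 + 6x2 = 128.
Solving simultaneously gives x1 = 26/3, x2 = 38/3.

x1 = 26/3, x2 = 38/3, maximum P = 834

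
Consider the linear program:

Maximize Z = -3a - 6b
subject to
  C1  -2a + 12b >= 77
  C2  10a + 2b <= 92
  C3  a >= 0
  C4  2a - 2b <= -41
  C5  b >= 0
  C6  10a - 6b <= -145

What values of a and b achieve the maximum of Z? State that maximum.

Extreme points and Z = -3a - 6b:
  (0, 46) → Z = -276
  (131/40, 237/8) → Z = -7503/40
  (0, 145/6) → Z = -145

At the optimal vertex, a = 0 and 10a - 6b = -145.
Solving simultaneously gives a = 0, b = 145/6.

a = 0, b = 145/6, maximum Z = -145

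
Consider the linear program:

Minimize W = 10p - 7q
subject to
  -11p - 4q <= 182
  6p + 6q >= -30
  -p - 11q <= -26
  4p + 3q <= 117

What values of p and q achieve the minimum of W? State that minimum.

Corner points and W = 10p - 7q:
  (-162/7, 127/7) → W = -2509/7
  (-1014/17, 2015/17) → W = -24245/17
  (-81/10, 31/10) → W = -1027/10
  (1209/41, -13/41) → W = 12181/41

The binding constraints are -11p - 4q = 182 and 4p + 3q = 117.
Solving simultaneously gives p = -1014/17, q = 2015/17.

p = -1014/17, q = 2015/17, minimum W = -24245/17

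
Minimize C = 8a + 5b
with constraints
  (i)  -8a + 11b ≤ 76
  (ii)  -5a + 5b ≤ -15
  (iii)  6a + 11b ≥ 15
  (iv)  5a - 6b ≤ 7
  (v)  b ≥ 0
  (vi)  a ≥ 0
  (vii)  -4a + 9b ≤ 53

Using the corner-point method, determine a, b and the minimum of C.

a = 11, b = 8, minimum C = 128

Feasible corners and C = 8a + 5b:
  (11, 8) → C = 128
  (16, 13) → C = 193
  (127/7, 293/21) → C = 4513/21

The binding constraints are -5a + 5b = -15 and 5a - 6b = 7.
Solving simultaneously gives a = 11, b = 8.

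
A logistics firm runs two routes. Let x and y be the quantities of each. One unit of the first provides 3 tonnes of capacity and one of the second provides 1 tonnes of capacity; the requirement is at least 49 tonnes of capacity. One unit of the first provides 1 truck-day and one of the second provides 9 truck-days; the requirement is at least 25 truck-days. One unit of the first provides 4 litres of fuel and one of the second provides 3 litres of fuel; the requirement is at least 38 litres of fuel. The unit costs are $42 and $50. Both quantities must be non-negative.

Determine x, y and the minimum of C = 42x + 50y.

Extreme points and C = 42x + 50y:
  (0, 49) → C = 2450
  (25, 0) → C = 1050
  (16, 1) → C = 722
The feasible region is unbounded (it extends along (0, 1), (1, 0)), but C strictly increases along every unbounded feasible direction, so there is no improving ray and the minimum is attained at a vertex.

At the optimal vertex, 3x + y = 49 and x + 9y = 25.
Solving simultaneously gives x = 16, y = 1.

x = 16, y = 1, minimum C = 722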